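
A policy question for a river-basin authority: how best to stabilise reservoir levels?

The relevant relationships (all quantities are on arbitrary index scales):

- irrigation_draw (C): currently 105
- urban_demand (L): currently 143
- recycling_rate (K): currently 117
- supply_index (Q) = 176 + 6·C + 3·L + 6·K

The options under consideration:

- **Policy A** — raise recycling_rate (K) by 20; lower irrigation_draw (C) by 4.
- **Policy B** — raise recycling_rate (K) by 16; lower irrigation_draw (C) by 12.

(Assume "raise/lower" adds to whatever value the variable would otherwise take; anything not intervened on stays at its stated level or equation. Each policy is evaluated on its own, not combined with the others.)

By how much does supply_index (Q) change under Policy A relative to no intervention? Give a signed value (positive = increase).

Baseline:
  C = 105
  L = 143
  K = 117
  Q = 176 + 6·105 + 3·143 + 6·117 = 1937
Policy A (K + 20, C − 4):
  C = 105 − 4 = 101
  L = 143
  K = 117 + 20 = 137
  Q = 176 + 6·101 + 3·143 + 6·137 = 2033
Change in Q: 2033 − 1937 = 96

96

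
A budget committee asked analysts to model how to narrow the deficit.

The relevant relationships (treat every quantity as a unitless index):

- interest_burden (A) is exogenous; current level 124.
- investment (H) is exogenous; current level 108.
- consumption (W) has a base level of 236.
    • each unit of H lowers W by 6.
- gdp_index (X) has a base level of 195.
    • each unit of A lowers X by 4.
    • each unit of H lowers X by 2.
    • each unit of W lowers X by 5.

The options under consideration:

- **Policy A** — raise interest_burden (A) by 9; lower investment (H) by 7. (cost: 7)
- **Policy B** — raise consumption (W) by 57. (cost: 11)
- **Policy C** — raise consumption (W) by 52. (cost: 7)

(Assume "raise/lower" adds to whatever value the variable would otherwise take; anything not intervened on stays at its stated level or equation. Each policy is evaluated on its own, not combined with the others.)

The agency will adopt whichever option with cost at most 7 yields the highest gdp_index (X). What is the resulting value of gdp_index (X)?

1311

Policy A (A + 9, H − 7):
  A = 124 + 9 = 133
  H = 108 − 7 = 101
  W = 236 − 6·101 = -370
  X = 195 − 4·133 − 2·101 − 5·(-370) = 1311
Policy C (W + 52):
  A = 124
  H = 108
  W = 236 − 6·108 (+52 from intervention) = -360
  X = 195 − 4·124 − 2·108 − 5·(-360) = 1283
Comparing — Policy A: X=1311, Policy C: X=1283. Highest is 1311 (Policy A).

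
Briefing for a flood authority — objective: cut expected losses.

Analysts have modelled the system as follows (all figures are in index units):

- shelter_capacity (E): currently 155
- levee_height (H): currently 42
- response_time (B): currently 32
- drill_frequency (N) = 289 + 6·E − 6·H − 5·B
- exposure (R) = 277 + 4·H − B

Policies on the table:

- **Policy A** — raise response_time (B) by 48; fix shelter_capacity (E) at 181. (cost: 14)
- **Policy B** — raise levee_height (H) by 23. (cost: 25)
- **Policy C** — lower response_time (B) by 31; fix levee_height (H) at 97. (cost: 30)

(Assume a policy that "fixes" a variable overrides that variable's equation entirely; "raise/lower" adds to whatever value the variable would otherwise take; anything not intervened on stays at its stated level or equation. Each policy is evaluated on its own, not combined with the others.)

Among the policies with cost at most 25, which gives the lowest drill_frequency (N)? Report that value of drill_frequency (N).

Policy A (B + 48, E := 181):
  E = 181
  H = 42
  B = 32 + 48 = 80
  N = 289 + 6·181 − 6·42 − 5·80 = 723
Policy B (H + 23):
  E = 155
  H = 42 + 23 = 65
  B = 32
  N = 289 + 6·155 − 6·65 − 5·32 = 669
Comparing — Policy A: N=723, Policy B: N=669. Lowest is 669 (Policy B).

669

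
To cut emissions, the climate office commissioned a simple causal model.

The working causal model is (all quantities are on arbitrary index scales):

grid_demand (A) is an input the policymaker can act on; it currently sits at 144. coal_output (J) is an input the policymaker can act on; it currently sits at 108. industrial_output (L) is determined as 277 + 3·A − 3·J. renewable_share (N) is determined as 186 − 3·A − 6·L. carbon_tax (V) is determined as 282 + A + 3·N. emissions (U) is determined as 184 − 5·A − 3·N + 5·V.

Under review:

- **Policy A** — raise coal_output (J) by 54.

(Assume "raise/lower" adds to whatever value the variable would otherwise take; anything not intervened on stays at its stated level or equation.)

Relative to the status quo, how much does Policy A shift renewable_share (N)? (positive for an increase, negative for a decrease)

972

Baseline:
  A = 144
  J = 108
  L = 277 + 3·144 − 3·108 = 385
  N = 186 − 3·144 − 6·385 = -2556
Policy A (J + 54):
  A = 144
  J = 108 + 54 = 162
  L = 277 + 3·144 − 3·162 = 223
  N = 186 − 3·144 − 6·223 = -1584
Change in N: -1584 − (-2556) = 972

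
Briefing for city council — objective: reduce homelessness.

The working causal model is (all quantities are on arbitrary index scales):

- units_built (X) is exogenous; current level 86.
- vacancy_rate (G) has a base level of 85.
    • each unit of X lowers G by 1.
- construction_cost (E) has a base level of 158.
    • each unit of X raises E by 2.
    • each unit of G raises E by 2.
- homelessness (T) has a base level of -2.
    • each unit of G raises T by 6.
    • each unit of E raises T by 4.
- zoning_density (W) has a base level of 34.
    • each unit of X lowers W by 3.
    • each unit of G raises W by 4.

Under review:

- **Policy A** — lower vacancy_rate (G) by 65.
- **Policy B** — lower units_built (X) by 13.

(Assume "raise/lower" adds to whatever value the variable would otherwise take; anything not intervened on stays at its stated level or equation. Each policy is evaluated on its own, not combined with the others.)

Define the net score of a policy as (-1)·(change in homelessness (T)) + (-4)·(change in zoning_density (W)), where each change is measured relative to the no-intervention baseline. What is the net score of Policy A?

Baseline:
  X = 86
  G = 85 − 86 = -1
  E = 158 + 2·86 + 2·(-1) = 328
  T = -2 + 6·(-1) + 4·328 = 1304
  W = 34 − 3·86 + 4·(-1) = -228
Policy A (G − 65):
  X = 86
  G = 85 − 86 (−65 from intervention) = -66
  E = 158 + 2·86 + 2·(-66) = 198
  T = -2 + 6·(-66) + 4·198 = 394
  W = 34 − 3·86 + 4·(-66) = -488
ΔT = 394 − 1304 = -910; ΔW = -488 − (-228) = -260
Score = (-1)·(-910) + (-4)·(-260) = 1950

1950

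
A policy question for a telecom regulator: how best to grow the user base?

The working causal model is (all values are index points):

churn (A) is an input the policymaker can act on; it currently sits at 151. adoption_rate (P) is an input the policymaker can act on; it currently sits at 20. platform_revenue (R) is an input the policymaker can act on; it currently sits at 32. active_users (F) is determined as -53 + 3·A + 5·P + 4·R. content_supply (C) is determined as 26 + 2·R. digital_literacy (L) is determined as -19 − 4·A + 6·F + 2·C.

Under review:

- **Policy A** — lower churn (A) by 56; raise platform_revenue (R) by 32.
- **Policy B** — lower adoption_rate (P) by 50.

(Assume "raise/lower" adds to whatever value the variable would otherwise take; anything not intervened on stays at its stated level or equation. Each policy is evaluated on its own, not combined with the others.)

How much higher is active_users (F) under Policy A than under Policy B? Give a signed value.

210

Policy A (A − 56, R + 32):
  A = 151 − 56 = 95
  P = 20
  R = 32 + 32 = 64
  F = -53 + 3·95 + 5·20 + 4·64 = 588
Policy B (P − 50):
  A = 151
  P = 20 − 50 = -30
  R = 32
  F = -53 + 3·151 + 5·(-30) + 4·32 = 378
F: 588 − 378 = 210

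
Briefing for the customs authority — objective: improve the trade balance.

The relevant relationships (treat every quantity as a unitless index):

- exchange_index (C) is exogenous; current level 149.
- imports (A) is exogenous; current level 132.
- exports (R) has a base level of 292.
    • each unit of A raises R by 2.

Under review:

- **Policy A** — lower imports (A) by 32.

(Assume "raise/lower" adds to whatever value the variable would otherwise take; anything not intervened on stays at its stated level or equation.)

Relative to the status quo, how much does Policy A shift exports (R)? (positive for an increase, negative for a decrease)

-64

Baseline:
  A = 132
  R = 292 + 2·132 = 556
Policy A (A − 32):
  A = 132 − 32 = 100
  R = 292 + 2·100 = 492
Change in R: 492 − 556 = -64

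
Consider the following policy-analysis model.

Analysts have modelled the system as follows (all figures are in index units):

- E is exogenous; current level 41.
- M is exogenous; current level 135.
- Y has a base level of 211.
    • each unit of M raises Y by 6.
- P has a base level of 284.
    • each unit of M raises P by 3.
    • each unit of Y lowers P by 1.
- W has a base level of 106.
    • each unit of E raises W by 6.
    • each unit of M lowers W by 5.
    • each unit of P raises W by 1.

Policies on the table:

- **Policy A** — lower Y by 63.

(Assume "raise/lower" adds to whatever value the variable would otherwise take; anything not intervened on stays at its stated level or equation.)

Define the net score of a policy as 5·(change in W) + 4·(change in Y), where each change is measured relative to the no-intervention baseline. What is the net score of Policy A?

63

Baseline:
  E = 41
  M = 135
  Y = 211 + 6·135 = 1021
  P = 284 + 3·135 − 1021 = -332
  W = 106 + 6·41 − 5·135 + (-332) = -655
Policy A (Y − 63):
  E = 41
  M = 135
  Y = 211 + 6·135 (−63 from intervention) = 958
  P = 284 + 3·135 − 958 = -269
  W = 106 + 6·41 − 5·135 + (-269) = -592
ΔW = -592 − (-655) = 63; ΔY = 958 − 1021 = -63
Score = 5·63 + 4·(-63) = 63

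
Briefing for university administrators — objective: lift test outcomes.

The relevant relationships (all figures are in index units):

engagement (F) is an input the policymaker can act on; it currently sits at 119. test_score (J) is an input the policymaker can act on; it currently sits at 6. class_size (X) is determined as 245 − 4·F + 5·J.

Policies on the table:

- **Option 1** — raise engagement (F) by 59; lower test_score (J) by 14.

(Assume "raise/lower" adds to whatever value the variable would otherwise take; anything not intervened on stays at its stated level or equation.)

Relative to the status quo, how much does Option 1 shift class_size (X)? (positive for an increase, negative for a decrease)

-306

Baseline:
  F = 119
  J = 6
  X = 245 − 4·119 + 5·6 = -201
Option 1 (F + 59, J − 14):
  F = 119 + 59 = 178
  J = 6 − 14 = -8
  X = 245 − 4·178 + 5·(-8) = -507
Change in X: -507 − (-201) = -306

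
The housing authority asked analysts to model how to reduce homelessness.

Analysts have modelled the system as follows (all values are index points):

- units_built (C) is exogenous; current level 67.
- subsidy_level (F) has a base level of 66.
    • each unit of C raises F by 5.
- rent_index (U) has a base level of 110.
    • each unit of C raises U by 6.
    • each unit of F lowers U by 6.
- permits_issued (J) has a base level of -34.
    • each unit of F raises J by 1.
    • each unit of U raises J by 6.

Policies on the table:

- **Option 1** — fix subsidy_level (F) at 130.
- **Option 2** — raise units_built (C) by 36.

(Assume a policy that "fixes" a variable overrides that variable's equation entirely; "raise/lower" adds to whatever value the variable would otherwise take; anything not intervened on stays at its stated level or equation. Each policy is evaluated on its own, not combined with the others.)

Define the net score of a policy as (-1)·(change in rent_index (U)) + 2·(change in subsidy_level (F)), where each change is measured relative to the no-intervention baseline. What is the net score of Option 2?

Baseline:
  C = 67
  F = 66 + 5·67 = 401
  U = 110 + 6·67 − 6·401 = -1894
Option 2 (C + 36):
  C = 67 + 36 = 103
  F = 66 + 5·103 = 581
  U = 110 + 6·103 − 6·581 = -2758
ΔU = -2758 − (-1894) = -864; ΔF = 581 − 401 = 180
Score = (-1)·(-864) + 2·180 = 1224

1224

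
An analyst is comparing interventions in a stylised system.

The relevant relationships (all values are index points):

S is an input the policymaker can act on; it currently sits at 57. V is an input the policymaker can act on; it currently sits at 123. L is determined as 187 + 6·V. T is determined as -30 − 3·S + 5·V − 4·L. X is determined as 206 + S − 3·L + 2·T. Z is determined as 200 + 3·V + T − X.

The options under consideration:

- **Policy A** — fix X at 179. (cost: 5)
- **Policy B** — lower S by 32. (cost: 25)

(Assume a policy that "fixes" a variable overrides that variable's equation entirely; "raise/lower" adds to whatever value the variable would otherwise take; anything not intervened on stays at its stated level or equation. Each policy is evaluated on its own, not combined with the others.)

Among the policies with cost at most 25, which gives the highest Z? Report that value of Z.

6303

Policy A (X := 179):
  S = 57
  V = 123
  L = 187 + 6·123 = 925
  T = -30 − 3·57 + 5·123 − 4·925 = -3286
  X = 179
  Z = 200 + 3·123 + (-3286) − 179 = -2896
Policy B (S − 32):
  S = 57 − 32 = 25
  V = 123
  L = 187 + 6·123 = 925
  T = -30 − 3·25 + 5·123 − 4·925 = -3190
  X = 206 + 25 − 3·925 + 2·(-3190) = -8924
  Z = 200 + 3·123 + (-3190) − (-8924) = 6303
Comparing — Policy A: Z=-2896, Policy B: Z=6303. Highest is 6303 (Policy B).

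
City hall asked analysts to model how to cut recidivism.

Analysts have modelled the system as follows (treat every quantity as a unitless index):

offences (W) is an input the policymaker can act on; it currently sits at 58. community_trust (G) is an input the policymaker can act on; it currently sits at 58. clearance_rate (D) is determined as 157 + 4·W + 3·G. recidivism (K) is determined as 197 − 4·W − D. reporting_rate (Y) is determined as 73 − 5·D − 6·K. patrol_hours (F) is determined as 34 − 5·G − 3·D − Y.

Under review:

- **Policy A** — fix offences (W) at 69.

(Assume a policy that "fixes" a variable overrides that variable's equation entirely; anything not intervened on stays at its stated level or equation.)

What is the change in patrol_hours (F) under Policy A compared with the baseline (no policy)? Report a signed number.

-440

Baseline:
  W = 58
  G = 58
  D = 157 + 4·58 + 3·58 = 563
  K = 197 − 4·58 − 563 = -598
  Y = 73 − 5·563 − 6·(-598) = 846
  F = 34 − 5·58 − 3·563 − 846 = -2791
Policy A (W := 69):
  W = 69
  G = 58
  D = 157 + 4·69 + 3·58 = 607
  K = 197 − 4·69 − 607 = -686
  Y = 73 − 5·607 − 6·(-686) = 1154
  F = 34 − 5·58 − 3·607 − 1154 = -3231
Change in F: -3231 − (-2791) = -440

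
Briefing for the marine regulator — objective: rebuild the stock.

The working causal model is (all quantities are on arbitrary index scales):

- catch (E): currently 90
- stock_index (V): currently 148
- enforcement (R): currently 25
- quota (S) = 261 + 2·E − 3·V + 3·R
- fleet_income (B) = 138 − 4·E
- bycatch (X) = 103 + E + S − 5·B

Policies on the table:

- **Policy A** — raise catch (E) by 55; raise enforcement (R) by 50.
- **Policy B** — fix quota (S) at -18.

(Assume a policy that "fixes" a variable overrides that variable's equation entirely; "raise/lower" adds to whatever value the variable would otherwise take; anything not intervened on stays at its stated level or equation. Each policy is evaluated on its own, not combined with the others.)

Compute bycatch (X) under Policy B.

Policy B (S := -18):
  E = 90
  V = 148
  R = 25
  S = -18
  B = 138 − 4·90 = -222
  X = 103 + 90 + (-18) − 5·(-222) = 1285

1285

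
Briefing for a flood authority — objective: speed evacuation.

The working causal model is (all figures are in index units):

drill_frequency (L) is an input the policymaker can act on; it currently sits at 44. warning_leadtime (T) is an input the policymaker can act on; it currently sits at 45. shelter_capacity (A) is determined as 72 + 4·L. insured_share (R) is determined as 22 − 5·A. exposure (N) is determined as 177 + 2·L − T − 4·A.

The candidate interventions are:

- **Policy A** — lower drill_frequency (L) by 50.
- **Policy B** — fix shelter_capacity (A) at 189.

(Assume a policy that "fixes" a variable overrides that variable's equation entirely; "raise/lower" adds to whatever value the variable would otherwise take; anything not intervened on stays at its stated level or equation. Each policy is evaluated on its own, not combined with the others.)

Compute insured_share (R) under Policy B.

-923

Policy B (A := 189):
  L = 44
  A = 189
  R = 22 − 5·189 = -923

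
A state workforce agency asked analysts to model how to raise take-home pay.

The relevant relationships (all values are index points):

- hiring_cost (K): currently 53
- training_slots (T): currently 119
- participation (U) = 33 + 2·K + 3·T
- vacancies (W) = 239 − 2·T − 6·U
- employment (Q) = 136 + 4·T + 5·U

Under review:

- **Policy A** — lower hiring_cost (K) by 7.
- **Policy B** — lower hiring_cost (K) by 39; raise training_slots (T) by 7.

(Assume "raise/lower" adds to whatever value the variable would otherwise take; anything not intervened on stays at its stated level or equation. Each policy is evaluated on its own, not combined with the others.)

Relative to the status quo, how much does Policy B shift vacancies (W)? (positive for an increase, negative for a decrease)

Baseline:
  K = 53
  T = 119
  U = 33 + 2·53 + 3·119 = 496
  W = 239 − 2·119 − 6·496 = -2975
Policy B (K − 39, T + 7):
  K = 53 − 39 = 14
  T = 119 + 7 = 126
  U = 33 + 2·14 + 3·126 = 439
  W = 239 − 2·126 − 6·439 = -2647
Change in W: -2647 − (-2975) = 328

328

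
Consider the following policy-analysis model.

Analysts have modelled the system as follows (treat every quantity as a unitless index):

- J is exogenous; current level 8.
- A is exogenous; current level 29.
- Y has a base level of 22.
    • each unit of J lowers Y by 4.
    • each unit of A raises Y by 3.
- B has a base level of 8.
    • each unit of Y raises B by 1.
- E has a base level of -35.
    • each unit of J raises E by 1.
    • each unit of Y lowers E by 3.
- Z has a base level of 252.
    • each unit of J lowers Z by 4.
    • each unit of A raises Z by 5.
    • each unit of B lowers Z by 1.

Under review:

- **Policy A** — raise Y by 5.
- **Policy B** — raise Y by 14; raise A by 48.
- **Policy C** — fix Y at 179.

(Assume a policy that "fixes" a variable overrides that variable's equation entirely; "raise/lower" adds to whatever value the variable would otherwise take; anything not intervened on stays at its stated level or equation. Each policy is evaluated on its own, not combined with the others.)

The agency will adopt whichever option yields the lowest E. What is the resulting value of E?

Policy A (Y + 5):
  J = 8
  A = 29
  Y = 22 − 4·8 + 3·29 (+5 from intervention) = 82
  E = -35 + 8 − 3·82 = -273
Policy B (Y + 14, A + 48):
  J = 8
  A = 29 + 48 = 77
  Y = 22 − 4·8 + 3·77 (+14 from intervention) = 235
  E = -35 + 8 − 3·235 = -732
Policy C (Y := 179):
  J = 8
  A = 29
  Y = 179
  E = -35 + 8 − 3·179 = -564
Comparing — Policy A: E=-273, Policy B: E=-732, Policy C: E=-564. Lowest is -732 (Policy B).

-732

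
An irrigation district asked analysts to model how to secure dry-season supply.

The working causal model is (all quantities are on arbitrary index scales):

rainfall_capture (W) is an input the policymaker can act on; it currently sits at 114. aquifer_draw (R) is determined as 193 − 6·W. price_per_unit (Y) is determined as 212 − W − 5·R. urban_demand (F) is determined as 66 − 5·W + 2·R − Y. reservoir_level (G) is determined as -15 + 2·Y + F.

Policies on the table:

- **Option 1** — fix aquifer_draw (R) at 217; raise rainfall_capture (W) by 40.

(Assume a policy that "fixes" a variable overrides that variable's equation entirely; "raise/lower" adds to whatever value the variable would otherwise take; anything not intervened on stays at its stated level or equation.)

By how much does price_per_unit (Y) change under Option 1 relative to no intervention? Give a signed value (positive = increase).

-3580

Baseline:
  W = 114
  R = 193 − 6·114 = -491
  Y = 212 − 114 − 5·(-491) = 2553
Option 1 (R := 217, W + 40):
  W = 114 + 40 = 154
  R = 217
  Y = 212 − 154 − 5·217 = -1027
Change in Y: -1027 − 2553 = -3580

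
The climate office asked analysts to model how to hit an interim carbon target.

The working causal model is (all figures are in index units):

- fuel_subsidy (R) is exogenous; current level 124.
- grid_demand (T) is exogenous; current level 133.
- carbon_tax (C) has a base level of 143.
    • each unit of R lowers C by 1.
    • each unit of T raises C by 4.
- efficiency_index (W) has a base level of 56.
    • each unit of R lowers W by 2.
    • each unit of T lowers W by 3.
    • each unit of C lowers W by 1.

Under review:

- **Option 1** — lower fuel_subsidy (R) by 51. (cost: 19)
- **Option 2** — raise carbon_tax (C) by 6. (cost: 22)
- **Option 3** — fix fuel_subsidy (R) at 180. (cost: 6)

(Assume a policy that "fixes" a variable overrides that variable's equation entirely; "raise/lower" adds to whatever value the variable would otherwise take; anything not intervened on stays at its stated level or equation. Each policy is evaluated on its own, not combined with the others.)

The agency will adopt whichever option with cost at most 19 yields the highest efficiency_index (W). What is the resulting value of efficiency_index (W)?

-1091

Option 1 (R − 51):
  R = 124 − 51 = 73
  T = 133
  C = 143 − 73 + 4·133 = 602
  W = 56 − 2·73 − 3·133 − 602 = -1091
Option 3 (R := 180):
  R = 180
  T = 133
  C = 143 − 180 + 4·133 = 495
  W = 56 − 2·180 − 3·133 − 495 = -1198
Comparing — Option 1: W=-1091, Option 3: W=-1198. Highest is -1091 (Option 1).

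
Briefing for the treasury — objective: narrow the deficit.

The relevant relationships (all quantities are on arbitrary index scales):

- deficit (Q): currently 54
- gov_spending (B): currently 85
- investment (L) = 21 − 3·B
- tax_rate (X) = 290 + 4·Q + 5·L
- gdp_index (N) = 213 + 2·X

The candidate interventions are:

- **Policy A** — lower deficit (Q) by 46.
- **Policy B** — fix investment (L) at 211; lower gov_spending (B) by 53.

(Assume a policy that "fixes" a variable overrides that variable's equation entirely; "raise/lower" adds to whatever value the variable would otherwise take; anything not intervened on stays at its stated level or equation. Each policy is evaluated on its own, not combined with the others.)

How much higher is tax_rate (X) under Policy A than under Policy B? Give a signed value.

Policy A (Q − 46):
  Q = 54 − 46 = 8
  B = 85
  L = 21 − 3·85 = -234
  X = 290 + 4·8 + 5·(-234) = -848
Policy B (L := 211, B − 53):
  Q = 54
  B = 85 − 53 = 32
  L = 211
  X = 290 + 4·54 + 5·211 = 1561
X: -848 − 1561 = -2409

-2409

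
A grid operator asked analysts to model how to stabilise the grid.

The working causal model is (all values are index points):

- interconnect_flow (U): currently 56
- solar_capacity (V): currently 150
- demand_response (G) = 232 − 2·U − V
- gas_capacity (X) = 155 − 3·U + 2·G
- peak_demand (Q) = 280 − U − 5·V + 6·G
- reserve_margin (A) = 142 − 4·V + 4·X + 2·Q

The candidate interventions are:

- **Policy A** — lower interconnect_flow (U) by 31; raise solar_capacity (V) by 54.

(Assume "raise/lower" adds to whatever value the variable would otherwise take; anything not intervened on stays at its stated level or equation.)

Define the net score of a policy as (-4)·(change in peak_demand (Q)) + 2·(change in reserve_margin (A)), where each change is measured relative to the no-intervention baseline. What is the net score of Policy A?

440

Baseline:
  U = 56
  V = 150
  G = 232 − 2·56 − 150 = -30
  X = 155 − 3·56 + 2·(-30) = -73
  Q = 280 − 56 − 5·150 + 6·(-30) = -706
  A = 142 − 4·150 + 4·(-73) + 2·(-706) = -2162
Policy A (U − 31, V + 54):
  U = 56 − 31 = 25
  V = 150 + 54 = 204
  G = 232 − 2·25 − 204 = -22
  X = 155 − 3·25 + 2·(-22) = 36
  Q = 280 − 25 − 5·204 + 6·(-22) = -897
  A = 142 − 4·204 + 4·36 + 2·(-897) = -2324
ΔQ = -897 − (-706) = -191; ΔA = -2324 − (-2162) = -162
Score = (-4)·(-191) + 2·(-162) = 440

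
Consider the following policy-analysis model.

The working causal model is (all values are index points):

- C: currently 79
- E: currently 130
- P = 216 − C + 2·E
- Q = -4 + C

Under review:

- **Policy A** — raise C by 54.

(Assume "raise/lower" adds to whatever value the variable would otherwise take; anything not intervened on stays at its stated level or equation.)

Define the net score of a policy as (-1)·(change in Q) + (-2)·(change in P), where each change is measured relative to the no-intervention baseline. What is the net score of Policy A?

54

Baseline:
  C = 79
  E = 130
  P = 216 − 79 + 2·130 = 397
  Q = -4 + 79 = 75
Policy A (C + 54):
  C = 79 + 54 = 133
  E = 130
  P = 216 − 133 + 2·130 = 343
  Q = -4 + 133 = 129
ΔQ = 129 − 75 = 54; ΔP = 343 − 397 = -54
Score = (-1)·54 + (-2)·(-54) = 54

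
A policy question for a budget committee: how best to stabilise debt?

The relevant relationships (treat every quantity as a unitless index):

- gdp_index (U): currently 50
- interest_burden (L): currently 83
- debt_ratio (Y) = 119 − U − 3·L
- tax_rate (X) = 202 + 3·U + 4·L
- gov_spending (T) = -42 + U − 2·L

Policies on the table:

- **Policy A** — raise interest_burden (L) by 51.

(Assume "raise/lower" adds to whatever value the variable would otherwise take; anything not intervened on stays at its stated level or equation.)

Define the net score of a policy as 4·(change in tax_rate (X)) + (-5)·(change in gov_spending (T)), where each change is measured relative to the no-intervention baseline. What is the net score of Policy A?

1326

Baseline:
  U = 50
  L = 83
  X = 202 + 3·50 + 4·83 = 684
  T = -42 + 50 − 2·83 = -158
Policy A (L + 51):
  U = 50
  L = 83 + 51 = 134
  X = 202 + 3·50 + 4·134 = 888
  T = -42 + 50 − 2·134 = -260
ΔX = 888 − 684 = 204; ΔT = -260 − (-158) = -102
Score = 4·204 + (-5)·(-102) = 1326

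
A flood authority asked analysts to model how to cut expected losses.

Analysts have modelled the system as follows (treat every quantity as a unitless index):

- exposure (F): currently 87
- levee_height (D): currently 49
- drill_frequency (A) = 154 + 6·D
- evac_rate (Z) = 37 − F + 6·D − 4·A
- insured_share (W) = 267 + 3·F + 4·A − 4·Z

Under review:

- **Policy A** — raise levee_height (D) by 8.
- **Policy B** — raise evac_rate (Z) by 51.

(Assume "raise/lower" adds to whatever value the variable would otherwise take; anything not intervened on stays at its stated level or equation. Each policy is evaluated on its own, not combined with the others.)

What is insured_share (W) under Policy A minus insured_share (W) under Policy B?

Policy A (D + 8):
  F = 87
  D = 49 + 8 = 57
  A = 154 + 6·57 = 496
  Z = 37 − 87 + 6·57 − 4·496 = -1692
  W = 267 + 3·87 + 4·496 − 4·(-1692) = 9280
Policy B (Z + 51):
  F = 87
  D = 49
  A = 154 + 6·49 = 448
  Z = 37 − 87 + 6·49 − 4·448 (+51 from intervention) = -1497
  W = 267 + 3·87 + 4·448 − 4·(-1497) = 8308
W: 9280 − 8308 = 972

972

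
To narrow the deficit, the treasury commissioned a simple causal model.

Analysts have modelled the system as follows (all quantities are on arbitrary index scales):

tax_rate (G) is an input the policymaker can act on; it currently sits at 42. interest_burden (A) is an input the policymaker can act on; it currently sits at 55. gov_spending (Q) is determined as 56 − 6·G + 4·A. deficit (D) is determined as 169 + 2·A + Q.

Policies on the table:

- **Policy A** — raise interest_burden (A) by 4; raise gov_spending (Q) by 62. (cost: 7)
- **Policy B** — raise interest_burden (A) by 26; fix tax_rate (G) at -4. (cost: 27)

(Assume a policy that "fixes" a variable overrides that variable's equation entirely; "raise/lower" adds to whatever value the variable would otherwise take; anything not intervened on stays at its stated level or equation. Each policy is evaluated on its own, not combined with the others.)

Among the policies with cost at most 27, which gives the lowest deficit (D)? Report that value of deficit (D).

Policy A (A + 4, Q + 62):
  G = 42
  A = 55 + 4 = 59
  Q = 56 − 6·42 + 4·59 (+62 from intervention) = 102
  D = 169 + 2·59 + 102 = 389
Policy B (A + 26, G := -4):
  G = -4
  A = 55 + 26 = 81
  Q = 56 − 6·(-4) + 4·81 = 404
  D = 169 + 2·81 + 404 = 735
Comparing — Policy A: D=389, Policy B: D=735. Lowest is 389 (Policy A).

389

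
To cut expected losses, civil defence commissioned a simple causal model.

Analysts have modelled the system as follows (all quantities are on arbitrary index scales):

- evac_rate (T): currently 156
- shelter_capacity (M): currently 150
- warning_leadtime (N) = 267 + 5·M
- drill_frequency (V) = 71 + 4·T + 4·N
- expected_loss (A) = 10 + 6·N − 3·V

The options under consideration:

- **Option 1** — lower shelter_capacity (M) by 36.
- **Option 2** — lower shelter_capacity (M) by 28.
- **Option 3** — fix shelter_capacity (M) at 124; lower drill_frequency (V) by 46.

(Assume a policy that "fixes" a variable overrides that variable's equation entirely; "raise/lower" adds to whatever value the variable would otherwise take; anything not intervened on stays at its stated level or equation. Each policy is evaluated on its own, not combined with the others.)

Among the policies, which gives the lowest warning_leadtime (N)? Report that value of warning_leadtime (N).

837

Option 1 (M − 36):
  M = 150 − 36 = 114
  N = 267 + 5·114 = 837
Option 2 (M − 28):
  M = 150 − 28 = 122
  N = 267 + 5·122 = 877
Option 3 (M := 124, V − 46):
  M = 124
  N = 267 + 5·124 = 887
Comparing — Option 1: N=837, Option 2: N=877, Option 3: N=887. Lowest is 837 (Option 1).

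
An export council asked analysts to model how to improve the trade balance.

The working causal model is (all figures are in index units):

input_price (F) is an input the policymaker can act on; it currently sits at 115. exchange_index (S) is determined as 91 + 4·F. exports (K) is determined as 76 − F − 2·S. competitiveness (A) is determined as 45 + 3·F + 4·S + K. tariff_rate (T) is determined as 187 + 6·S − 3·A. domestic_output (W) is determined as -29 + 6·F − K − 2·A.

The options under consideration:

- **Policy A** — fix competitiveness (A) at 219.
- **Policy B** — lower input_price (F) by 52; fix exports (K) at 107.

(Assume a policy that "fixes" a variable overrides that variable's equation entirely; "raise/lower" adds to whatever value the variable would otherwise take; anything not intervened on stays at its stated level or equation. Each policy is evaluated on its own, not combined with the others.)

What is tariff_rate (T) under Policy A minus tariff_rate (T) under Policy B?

Policy A (A := 219):
  F = 115
  S = 91 + 4·115 = 551
  K = 76 − 115 − 2·551 = -1141
  A = 219
  T = 187 + 6·551 − 3·219 = 2836
Policy B (F − 52, K := 107):
  F = 115 − 52 = 63
  S = 91 + 4·63 = 343
  K = 107
  A = 45 + 3·63 + 4·343 + 107 = 1713
  T = 187 + 6·343 − 3·1713 = -2894
T: 2836 − (-2894) = 5730

5730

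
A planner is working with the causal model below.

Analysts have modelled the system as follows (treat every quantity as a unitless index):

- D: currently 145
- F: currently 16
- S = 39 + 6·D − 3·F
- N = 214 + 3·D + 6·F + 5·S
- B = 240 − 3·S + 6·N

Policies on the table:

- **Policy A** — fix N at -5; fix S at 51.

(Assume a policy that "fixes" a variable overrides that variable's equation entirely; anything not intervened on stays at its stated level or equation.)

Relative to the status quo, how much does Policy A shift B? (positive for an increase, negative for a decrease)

-27900

Baseline:
  D = 145
  F = 16
  S = 39 + 6·145 − 3·16 = 861
  N = 214 + 3·145 + 6·16 + 5·861 = 5050
  B = 240 − 3·861 + 6·5050 = 27957
Policy A (N := -5, S := 51):
  D = 145
  F = 16
  S = 51
  N = -5
  B = 240 − 3·51 + 6·(-5) = 57
Change in B: 57 − 27957 = -27900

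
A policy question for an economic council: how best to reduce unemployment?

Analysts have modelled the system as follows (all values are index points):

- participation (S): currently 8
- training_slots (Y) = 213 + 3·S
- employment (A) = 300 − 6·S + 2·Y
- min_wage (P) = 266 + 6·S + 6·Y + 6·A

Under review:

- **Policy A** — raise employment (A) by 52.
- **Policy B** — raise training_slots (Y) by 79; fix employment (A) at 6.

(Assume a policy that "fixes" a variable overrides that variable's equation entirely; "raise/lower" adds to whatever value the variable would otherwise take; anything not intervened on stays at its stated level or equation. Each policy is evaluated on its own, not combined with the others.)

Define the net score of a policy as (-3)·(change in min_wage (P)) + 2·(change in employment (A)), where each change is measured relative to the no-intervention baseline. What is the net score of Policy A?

-832

Baseline:
  S = 8
  Y = 213 + 3·8 = 237
  A = 300 − 6·8 + 2·237 = 726
  P = 266 + 6·8 + 6·237 + 6·726 = 6092
Policy A (A + 52):
  S = 8
  Y = 213 + 3·8 = 237
  A = 300 − 6·8 + 2·237 (+52 from intervention) = 778
  P = 266 + 6·8 + 6·237 + 6·778 = 6404
ΔP = 6404 − 6092 = 312; ΔA = 778 − 726 = 52
Score = (-3)·312 + 2·52 = -832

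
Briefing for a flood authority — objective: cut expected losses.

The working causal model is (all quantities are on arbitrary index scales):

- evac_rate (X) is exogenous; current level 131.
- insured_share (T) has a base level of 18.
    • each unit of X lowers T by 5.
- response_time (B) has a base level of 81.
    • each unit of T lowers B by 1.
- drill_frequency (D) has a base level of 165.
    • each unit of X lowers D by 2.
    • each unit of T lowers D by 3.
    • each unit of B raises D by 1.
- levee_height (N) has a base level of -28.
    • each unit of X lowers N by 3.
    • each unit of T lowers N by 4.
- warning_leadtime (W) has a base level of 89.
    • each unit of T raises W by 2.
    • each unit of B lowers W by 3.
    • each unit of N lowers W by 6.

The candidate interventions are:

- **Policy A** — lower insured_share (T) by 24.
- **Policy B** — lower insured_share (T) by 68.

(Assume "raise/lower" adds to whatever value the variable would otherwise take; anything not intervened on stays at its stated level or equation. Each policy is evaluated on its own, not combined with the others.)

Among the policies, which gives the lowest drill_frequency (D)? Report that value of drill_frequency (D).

Policy A (T − 24):
  X = 131
  T = 18 − 5·131 (−24 from intervention) = -661
  B = 81 − (-661) = 742
  D = 165 − 2·131 − 3·(-661) + 742 = 2628
Policy B (T − 68):
  X = 131
  T = 18 − 5·131 (−68 from intervention) = -705
  B = 81 − (-705) = 786
  D = 165 − 2·131 − 3·(-705) + 786 = 2804
Comparing — Policy A: D=2628, Policy B: D=2804. Lowest is 2628 (Policy A).

2628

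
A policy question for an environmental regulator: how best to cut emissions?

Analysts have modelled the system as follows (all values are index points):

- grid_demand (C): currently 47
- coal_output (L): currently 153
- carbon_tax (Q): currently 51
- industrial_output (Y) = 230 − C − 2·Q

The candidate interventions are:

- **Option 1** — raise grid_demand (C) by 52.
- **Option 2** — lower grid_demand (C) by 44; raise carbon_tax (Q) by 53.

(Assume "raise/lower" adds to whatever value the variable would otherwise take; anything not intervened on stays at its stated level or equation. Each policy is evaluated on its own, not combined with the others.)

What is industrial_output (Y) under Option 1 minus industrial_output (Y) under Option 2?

Option 1 (C + 52):
  C = 47 + 52 = 99
  Q = 51
  Y = 230 − 99 − 2·51 = 29
Option 2 (C − 44, Q + 53):
  C = 47 − 44 = 3
  Q = 51 + 53 = 104
  Y = 230 − 3 − 2·104 = 19
Y: 29 − 19 = 10

10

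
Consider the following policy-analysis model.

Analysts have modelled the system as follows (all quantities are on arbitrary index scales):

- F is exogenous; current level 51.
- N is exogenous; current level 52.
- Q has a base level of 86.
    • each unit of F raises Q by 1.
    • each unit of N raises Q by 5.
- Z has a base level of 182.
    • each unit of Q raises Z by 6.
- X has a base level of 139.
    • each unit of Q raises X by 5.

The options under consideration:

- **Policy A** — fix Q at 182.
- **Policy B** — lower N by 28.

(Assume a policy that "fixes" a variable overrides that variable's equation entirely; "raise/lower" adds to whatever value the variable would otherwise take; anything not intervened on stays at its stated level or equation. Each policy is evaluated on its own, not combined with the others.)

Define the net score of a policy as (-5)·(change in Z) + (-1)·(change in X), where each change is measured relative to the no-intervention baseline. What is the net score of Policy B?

Baseline:
  F = 51
  N = 52
  Q = 86 + 51 + 5·52 = 397
  Z = 182 + 6·397 = 2564
  X = 139 + 5·397 = 2124
Policy B (N − 28):
  F = 51
  N = 52 − 28 = 24
  Q = 86 + 51 + 5·24 = 257
  Z = 182 + 6·257 = 1724
  X = 139 + 5·257 = 1424
ΔZ = 1724 − 2564 = -840; ΔX = 1424 − 2124 = -700
Score = (-5)·(-840) + (-1)·(-700) = 4900

4900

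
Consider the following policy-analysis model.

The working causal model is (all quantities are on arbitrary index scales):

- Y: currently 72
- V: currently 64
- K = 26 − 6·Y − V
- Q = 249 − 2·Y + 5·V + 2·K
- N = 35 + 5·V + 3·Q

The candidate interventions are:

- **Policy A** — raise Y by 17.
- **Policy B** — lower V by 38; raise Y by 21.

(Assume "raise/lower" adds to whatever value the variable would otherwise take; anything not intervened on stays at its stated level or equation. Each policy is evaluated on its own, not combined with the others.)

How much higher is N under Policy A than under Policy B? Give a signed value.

Policy A (Y + 17):
  Y = 72 + 17 = 89
  V = 64
  K = 26 − 6·89 − 64 = -572
  Q = 249 − 2·89 + 5·64 + 2·(-572) = -753
  N = 35 + 5·64 + 3·(-753) = -1904
Policy B (V − 38, Y + 21):
  Y = 72 + 21 = 93
  V = 64 − 38 = 26
  K = 26 − 6·93 − 26 = -558
  Q = 249 − 2·93 + 5·26 + 2·(-558) = -923
  N = 35 + 5·26 + 3·(-923) = -2604
N: -1904 − (-2604) = 700

700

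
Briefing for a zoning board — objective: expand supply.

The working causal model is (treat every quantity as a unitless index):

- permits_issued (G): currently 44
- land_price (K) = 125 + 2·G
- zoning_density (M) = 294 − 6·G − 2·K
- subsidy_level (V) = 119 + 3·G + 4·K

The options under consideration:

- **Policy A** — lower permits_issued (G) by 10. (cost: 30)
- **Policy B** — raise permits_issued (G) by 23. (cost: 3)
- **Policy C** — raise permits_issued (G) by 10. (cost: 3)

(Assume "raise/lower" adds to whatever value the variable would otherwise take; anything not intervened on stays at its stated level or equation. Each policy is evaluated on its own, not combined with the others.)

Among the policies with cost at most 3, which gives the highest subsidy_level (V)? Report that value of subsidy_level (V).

Policy B (G + 23):
  G = 44 + 23 = 67
  K = 125 + 2·67 = 259
  V = 119 + 3·67 + 4·259 = 1356
Policy C (G + 10):
  G = 44 + 10 = 54
  K = 125 + 2·54 = 233
  V = 119 + 3·54 + 4·233 = 1213
Comparing — Policy B: V=1356, Policy C: V=1213. Highest is 1356 (Policy B).

1356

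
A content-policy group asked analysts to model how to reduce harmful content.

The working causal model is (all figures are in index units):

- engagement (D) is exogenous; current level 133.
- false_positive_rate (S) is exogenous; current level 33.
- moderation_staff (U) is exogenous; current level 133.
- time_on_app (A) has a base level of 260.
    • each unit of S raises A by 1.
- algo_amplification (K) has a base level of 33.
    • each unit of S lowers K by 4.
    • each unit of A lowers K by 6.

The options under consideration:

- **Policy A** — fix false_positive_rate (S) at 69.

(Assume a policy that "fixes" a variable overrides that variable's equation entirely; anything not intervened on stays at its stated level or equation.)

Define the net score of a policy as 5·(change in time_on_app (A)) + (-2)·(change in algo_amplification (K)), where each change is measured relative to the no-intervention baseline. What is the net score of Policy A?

900

Baseline:
  S = 33
  A = 260 + 33 = 293
  K = 33 − 4·33 − 6·293 = -1857
Policy A (S := 69):
  S = 69
  A = 260 + 69 = 329
  K = 33 − 4·69 − 6·329 = -2217
ΔA = 329 − 293 = 36; ΔK = -2217 − (-1857) = -360
Score = 5·36 + (-2)·(-360) = 900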